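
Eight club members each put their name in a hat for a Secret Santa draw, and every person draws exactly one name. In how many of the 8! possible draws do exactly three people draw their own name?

Pick the 3 fixed positions: C(8,3) = 56 ways.
The remaining 5 must be deranged: !5 = 44.
Total: 56 × 44 = 2464.

2464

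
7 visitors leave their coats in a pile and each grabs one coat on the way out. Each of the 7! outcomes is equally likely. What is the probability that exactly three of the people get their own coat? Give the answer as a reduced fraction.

1/16

Favorable outcomes: C(7,3)·!4 = 35·9 = 315.
Total outcomes: 7! = 5040.
Probability = 315/5040 = 1/16.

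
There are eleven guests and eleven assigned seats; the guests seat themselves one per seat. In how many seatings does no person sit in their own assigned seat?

By inclusion-exclusion, !11 = Σ (-1)^k · 11!/k! for k=0..11
= 11! - 11!/1! + 11!/2! - 11!/3! + 11!/4! - 11!/5! + 11!/6! - 11!/7! + 11!/8! - 11!/9! + 11!/10! - 11!/11!
= 39916800 - 39916800 + 19958400 - 6652800 + 1663200 - 332640 + 55440 - 7920 + 990 - 110 + 11 - 1
= 14684570

14684570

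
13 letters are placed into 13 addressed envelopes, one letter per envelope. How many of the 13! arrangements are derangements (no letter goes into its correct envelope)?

The number of derangements of 13 is !13 = Σ_{k=0}^{13} (-1)^k·13!/k!
= 13! - 13!/1! + 13!/2! - 13!/3! + 13!/4! - 13!/5! + 13!/6! - 13!/7! + 13!/8! - 13!/9! + 13!/10! - 13!/11! + 13!/12! - 13!/13!
= 6227020800 - 6227020800 + 3113510400 - 1037836800 + 259459200 - 51891840 + 8648640 - 1235520 + 154440 - 17160 + 1716 - 156 + 13 - 1
= 2290792932

2290792932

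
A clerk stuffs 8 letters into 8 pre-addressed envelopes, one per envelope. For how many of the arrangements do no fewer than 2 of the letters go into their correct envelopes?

10655

# with exactly i fixed is C(8,i)·!(8-i); sum over i=2..8:
  i=2: C(8,2)·!6 = 28·265 = 7420
  i=3: C(8,3)·!5 = 56·44 = 2464
  i=4: C(8,4)·!4 = 70·9 = 630
  i=5: C(8,5)·!3 = 56·2 = 112
  i=6: C(8,6)·!2 = 28·1 = 28
  i=7: C(8,7)·!1 = 8·0 = 0
  i=8: C(8,8)·!0 = 1·1 = 1
Total = 10655.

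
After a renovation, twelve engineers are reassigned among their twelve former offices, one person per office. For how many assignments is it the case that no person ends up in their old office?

176214841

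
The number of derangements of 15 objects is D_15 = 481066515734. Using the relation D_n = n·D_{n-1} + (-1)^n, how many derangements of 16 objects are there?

D_16 = 16·481066515734 + 1 = 7697064251745.

7697064251745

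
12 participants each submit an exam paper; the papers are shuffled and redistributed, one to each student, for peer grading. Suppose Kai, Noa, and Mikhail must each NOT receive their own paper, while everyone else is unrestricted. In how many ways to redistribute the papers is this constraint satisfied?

369774720

Let A_j be the event that the j-th constrained one is fixed. By inclusion-exclusion over the 3 events:
Σ_{j=0}^{3} (-1)^j C(3,j)(12-j)!
= C(3,0)·12! - C(3,1)·11! + C(3,2)·10! - C(3,3)·9!
= 479001600 - 119750400 + 10886400 - 362880
= 369774720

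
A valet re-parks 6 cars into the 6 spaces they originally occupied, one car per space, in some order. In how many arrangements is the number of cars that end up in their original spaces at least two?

191

Sum C(6,i)·!(6-i) for i = 2..6:
  i=2: C(6,2)·!4 = 15·9 = 135
  i=3: C(6,3)·!3 = 20·2 = 40
  i=4: C(6,4)·!2 = 15·1 = 15
  i=5: C(6,5)·!1 = 6·0 = 0
  i=6: C(6,6)·!0 = 1·1 = 1
Total = 191.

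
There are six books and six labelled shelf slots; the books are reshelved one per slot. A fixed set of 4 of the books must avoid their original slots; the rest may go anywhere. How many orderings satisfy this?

Inclusion-exclusion on the 4 forbidden self-matches:
Σ_{j=0}^{4} (-1)^j C(4,j)(6-j)!
= C(4,0)·6! - C(4,1)·5! + C(4,2)·4! - C(4,3)·3! + C(4,4)·2!
= 720 - 480 + 144 - 24 + 2
= 362

362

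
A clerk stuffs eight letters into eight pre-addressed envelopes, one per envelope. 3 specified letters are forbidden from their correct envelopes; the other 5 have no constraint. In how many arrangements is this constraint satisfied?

27240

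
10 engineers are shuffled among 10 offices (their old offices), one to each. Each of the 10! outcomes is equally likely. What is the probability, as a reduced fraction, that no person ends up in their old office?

16481/44800

Favorable outcomes: !10 = 1334961.
Total outcomes: 10! = 3628800.
Probability = 1334961/3628800 = 16481/44800.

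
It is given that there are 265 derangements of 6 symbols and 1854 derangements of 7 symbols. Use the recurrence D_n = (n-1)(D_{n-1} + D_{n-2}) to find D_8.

14833

D_8 = (8-1)·(D_7 + D_6) = 7·(1854 + 265) = 7·2119 = 14833.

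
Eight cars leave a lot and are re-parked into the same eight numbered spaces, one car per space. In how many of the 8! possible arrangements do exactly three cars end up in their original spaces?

Pick the 3 fixed positions: C(8,3) = 56 ways.
The remaining 5 must be deranged: !5 = 44.
Total: 56 × 44 = 2464.

2464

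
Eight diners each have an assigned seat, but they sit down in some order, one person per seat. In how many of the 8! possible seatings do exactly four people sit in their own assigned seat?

630

Pick the 4 fixed positions: C(8,4) = 70 ways.
The other 4 form a derangement: !4 = 9.
Total: 70 × 9 = 630.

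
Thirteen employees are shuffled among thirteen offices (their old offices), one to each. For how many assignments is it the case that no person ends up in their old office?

2290792932

The subfactorial !13 = [13!/e] (nearest integer).
13! = 6227020800, and 6227020800/e ≈ 2290792932.07, so !13 = 2290792932.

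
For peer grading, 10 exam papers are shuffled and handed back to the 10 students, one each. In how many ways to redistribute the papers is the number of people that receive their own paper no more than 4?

# with exactly i fixed is C(10,i)·!(10-i); sum over i=0..4:
  i=0: C(10,0)·!10 = 1·1334961 = 1334961
  i=1: C(10,1)·!9 = 10·133496 = 1334960
  i=2: C(10,2)·!8 = 45·14833 = 667485
  i=3: C(10,3)·!7 = 120·1854 = 222480
  i=4: C(10,4)·!6 = 210·265 = 55650
Total = 3615536.

3615536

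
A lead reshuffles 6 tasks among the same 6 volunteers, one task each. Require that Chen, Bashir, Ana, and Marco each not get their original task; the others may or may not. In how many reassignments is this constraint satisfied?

362

Let A_j be the event that the j-th constrained one is fixed. By inclusion-exclusion over the 4 events:
Σ_{j=0}^{4} (-1)^j C(4,j)(6-j)!
= C(4,0)·6! - C(4,1)·5! + C(4,2)·4! - C(4,3)·3! + C(4,4)·2!
= 720 - 480 + 144 - 24 + 2
= 362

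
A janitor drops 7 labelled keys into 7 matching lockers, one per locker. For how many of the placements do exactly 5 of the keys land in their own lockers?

Choose which 5 of the 7 are fixed: C(7,5) = 21.
The remaining 2 must be deranged: !2 = 1.
Total: 21 × 1 = 21.

21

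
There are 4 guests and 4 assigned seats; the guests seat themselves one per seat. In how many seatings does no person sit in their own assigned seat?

9

!4 = 4! · Σ_{k=0}^{4} (-1)^k/k!
= 4! - 4!/1! + 4!/2! - 4!/3! + 4!/4!
= 24 - 24 + 12 - 4 + 1
= 9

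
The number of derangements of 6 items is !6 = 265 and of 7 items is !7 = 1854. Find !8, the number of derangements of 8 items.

!8 = (8-1)·(!7 + !6) = 7·(1854 + 265) = 7·2119 = 14833.

14833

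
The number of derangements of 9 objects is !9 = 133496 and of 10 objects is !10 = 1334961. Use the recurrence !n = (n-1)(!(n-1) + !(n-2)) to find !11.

14684570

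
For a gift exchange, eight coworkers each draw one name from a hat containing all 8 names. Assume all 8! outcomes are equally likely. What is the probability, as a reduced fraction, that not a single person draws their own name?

Favorable outcomes: !8 = 14833.
Total outcomes: 8! = 40320.
Probability = 14833/40320 = 2119/5760.

2119/5760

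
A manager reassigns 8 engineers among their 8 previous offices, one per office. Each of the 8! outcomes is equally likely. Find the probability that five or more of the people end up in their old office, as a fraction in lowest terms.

Favorable outcomes: Σ_{i≥5} C(8,i)·!(8-i) = 56·2 + 28·1 + 8·0 + 1·1 = 141.
Total outcomes: 8! = 40320.
Probability = 141/40320 = 47/13440.

47/13440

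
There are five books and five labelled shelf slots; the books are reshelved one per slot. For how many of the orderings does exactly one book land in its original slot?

Choose which one of the 5 is fixed: C(5,1) = 5.
The remaining 4 must be deranged: !4 = 9.
Total: 5 × 9 = 45.

45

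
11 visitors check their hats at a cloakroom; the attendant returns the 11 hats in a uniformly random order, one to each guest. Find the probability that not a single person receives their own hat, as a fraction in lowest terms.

Favorable outcomes: !11 = 14684570.
Total outcomes: 11! = 39916800.
Probability = 14684570/39916800 = 1468457/3991680.

1468457/3991680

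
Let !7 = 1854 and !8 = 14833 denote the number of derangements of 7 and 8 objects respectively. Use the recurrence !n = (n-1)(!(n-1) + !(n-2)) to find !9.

133496

!9 = (9-1)·(!8 + !7) = 8·(14833 + 1854) = 8·16687 = 133496.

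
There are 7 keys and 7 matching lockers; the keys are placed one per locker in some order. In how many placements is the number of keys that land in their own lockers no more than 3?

4948

# with exactly i fixed is C(7,i)·!(7-i); sum over i=0..3:
  i=0: C(7,0)·!7 = 1·1854 = 1854
  i=1: C(7,1)·!6 = 7·265 = 1855
  i=2: C(7,2)·!5 = 21·44 = 924
  i=3: C(7,3)·!4 = 35·9 = 315
Total = 4948.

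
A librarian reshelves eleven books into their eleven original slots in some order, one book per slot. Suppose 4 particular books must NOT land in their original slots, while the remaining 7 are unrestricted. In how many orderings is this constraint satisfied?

27422640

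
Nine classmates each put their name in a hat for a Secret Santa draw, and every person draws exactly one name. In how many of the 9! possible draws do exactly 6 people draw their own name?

Choose which 6 of the 9 are fixed: C(9,6) = 84.
The other 3 form a derangement: !3 = 2.
Total: 84 × 2 = 168.

168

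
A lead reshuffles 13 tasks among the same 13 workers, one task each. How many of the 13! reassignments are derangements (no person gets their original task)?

By inclusion-exclusion, !13 = Σ (-1)^k · 13!/k! for k=0..13
= 13! - 13!/1! + 13!/2! - 13!/3! + 13!/4! - 13!/5! + 13!/6! - 13!/7! + 13!/8! - 13!/9! + 13!/10! - 13!/11! + 13!/12! - 13!/13!
= 6227020800 - 6227020800 + 3113510400 - 1037836800 + 259459200 - 51891840 + 8648640 - 1235520 + 154440 - 17160 + 1716 - 156 + 13 - 1
= 2290792932

2290792932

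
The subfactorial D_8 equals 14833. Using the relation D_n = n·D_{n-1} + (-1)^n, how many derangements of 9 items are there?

133496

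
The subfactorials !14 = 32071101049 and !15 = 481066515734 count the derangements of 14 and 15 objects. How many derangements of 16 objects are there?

7697064251745

!16 = (16-1)·(!15 + !14) = 15·(481066515734 + 32071101049) = 15·513137616783 = 7697064251745.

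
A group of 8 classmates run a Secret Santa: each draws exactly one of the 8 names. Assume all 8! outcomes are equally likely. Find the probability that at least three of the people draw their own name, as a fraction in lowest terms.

Favorable outcomes: Σ_{i≥3} C(8,i)·!(8-i) = 56·44 + 70·9 + 56·2 + 28·1 + 8·0 + 1·1 = 3235.
Total outcomes: 8! = 40320.
Probability = 3235/40320 = 647/8064.

647/8064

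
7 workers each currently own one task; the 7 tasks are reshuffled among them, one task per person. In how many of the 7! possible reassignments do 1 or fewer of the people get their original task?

3709

# with exactly i fixed is C(7,i)·!(7-i); sum over i=0..1:
  i=0: C(7,0)·!7 = 1·1854 = 1854
  i=1: C(7,1)·!6 = 7·265 = 1855
Total = 3709.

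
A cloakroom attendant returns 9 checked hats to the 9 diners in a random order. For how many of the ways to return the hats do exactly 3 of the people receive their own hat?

Choose which 3 of the 9 are fixed: C(9,3) = 84.
The remaining 6 must be deranged: !6 = 265.
Total: 84 × 265 = 22260.

22260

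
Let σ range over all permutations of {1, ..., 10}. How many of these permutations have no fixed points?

!10 = 10! · Σ_{k=0}^{10} (-1)^k/k!
= 10! - 10!/1! + 10!/2! - 10!/3! + 10!/4! - 10!/5! + 10!/6! - 10!/7! + 10!/8! - 10!/9! + 10!/10!
= 3628800 - 3628800 + 1814400 - 604800 + 151200 - 30240 + 5040 - 720 + 90 - 10 + 1
= 1334961

1334961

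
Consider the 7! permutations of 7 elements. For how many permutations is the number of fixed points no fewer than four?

92

Sum C(7,i)·!(7-i) for i = 4..7:
  i=4: C(7,4)·!3 = 35·2 = 70
  i=5: C(7,5)·!2 = 21·1 = 21
  i=6: C(7,6)·!1 = 7·0 = 0
  i=7: C(7,7)·!0 = 1·1 = 1
Total = 92.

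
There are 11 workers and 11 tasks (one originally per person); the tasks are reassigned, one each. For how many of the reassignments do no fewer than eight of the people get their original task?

386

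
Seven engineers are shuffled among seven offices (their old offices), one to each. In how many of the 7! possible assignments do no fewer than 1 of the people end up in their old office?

# with exactly i fixed is C(7,i)·!(7-i); sum over i=1..7:
  i=1: C(7,1)·!6 = 7·265 = 1855
  i=2: C(7,2)·!5 = 21·44 = 924
  i=3: C(7,3)·!4 = 35·9 = 315
  i=4: C(7,4)·!3 = 35·2 = 70
  i=5: C(7,5)·!2 = 21·1 = 21
  i=6: C(7,6)·!1 = 7·0 = 0
  i=7: C(7,7)·!0 = 1·1 = 1
Total = 3186.

3186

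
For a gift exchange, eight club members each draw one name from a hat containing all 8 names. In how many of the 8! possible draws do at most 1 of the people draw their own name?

Sum C(8,i)·!(8-i) for i = 0..1:
  i=0: C(8,0)·!8 = 1·14833 = 14833
  i=1: C(8,1)·!7 = 8·1854 = 14832
Total = 29665.

29665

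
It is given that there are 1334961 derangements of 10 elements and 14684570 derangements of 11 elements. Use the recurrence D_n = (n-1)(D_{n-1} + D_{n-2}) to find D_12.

176214841

D_12 = (12-1)·(D_11 + D_10) = 11·(14684570 + 1334961) = 11·16019531 = 176214841.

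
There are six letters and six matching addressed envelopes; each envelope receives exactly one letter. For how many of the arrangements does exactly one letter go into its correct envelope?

264

Pick the single fixed position: C(6,1) = 6 ways.
The other 5 form a derangement: !5 = 44.
Total: 6 × 44 = 264.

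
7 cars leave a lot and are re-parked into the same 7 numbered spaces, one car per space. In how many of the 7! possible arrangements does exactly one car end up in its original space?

1855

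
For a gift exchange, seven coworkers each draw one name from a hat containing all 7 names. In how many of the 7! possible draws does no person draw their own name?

1854

By inclusion-exclusion, !7 = Σ (-1)^k · 7!/k! for k=0..7
= 7! - 7!/1! + 7!/2! - 7!/3! + 7!/4! - 7!/5! + 7!/6! - 7!/7!
= 5040 - 5040 + 2520 - 840 + 210 - 42 + 7 - 1
= 1854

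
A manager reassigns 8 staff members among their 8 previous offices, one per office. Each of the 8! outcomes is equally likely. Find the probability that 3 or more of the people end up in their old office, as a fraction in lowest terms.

Favorable outcomes: Σ_{i≥3} C(8,i)·!(8-i) = 56·44 + 70·9 + 56·2 + 28·1 + 8·0 + 1·1 = 3235.
Total outcomes: 8! = 40320.
Probability = 3235/40320 = 647/8064.

647/8064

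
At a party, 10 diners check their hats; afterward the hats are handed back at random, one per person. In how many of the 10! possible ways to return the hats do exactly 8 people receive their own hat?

45

Pick the 8 fixed positions: C(10,8) = 45 ways.
The other 2 form a derangement: !2 = 1.
Total: 45 × 1 = 45.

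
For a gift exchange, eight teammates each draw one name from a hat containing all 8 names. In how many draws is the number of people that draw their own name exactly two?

7420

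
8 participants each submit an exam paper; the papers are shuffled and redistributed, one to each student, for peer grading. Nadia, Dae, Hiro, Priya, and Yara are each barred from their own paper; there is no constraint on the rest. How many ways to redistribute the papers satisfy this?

21234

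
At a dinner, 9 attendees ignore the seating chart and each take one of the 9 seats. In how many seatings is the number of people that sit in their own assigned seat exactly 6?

168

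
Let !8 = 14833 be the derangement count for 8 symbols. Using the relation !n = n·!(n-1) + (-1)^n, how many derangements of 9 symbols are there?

133496

!9 = 9·14833 - 1 = 133496.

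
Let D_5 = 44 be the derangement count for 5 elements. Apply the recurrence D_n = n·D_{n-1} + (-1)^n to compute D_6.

265

D_6 = 6·44 + 1 = 265.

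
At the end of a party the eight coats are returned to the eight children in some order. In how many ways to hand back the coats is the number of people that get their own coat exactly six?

28

Pick the 6 fixed positions: C(8,6) = 28 ways.
The other 2 form a derangement: !2 = 1.
Total: 28 × 1 = 28.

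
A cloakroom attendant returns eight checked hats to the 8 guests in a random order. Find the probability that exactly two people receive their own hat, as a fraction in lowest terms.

53/288

Favorable outcomes: C(8,2)·!6 = 28·265 = 7420.
Total outcomes: 8! = 40320.
Probability = 7420/40320 = 53/288.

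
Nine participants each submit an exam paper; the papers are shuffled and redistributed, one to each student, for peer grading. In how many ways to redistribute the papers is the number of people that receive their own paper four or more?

# with exactly i fixed is C(9,i)·!(9-i); sum over i=4..9:
  i=4: C(9,4)·!5 = 126·44 = 5544
  i=5: C(9,5)·!4 = 126·9 = 1134
  i=6: C(9,6)·!3 = 84·2 = 168
  i=7: C(9,7)·!2 = 36·1 = 36
  i=8: C(9,8)·!1 = 9·0 = 0
  i=9: C(9,9)·!0 = 1·1 = 1
Total = 6883.

6883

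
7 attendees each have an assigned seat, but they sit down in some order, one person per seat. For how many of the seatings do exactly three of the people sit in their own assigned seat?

Pick the 3 fixed positions: C(7,3) = 35 ways.
The remaining 4 must be deranged: !4 = 9.
Total: 35 × 9 = 315.

315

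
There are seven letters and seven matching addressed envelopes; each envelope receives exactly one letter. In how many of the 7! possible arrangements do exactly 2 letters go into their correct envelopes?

924

Choose which 2 of the 7 are fixed: C(7,2) = 21.
The remaining 5 must be deranged: !5 = 44.
Total: 21 × 44 = 924.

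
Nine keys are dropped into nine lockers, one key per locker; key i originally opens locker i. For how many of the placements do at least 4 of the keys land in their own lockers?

6883

# with exactly i fixed is C(9,i)·!(9-i); sum over i=4..9:
  i=4: C(9,4)·!5 = 126·44 = 5544
  i=5: C(9,5)·!4 = 126·9 = 1134
  i=6: C(9,6)·!3 = 84·2 = 168
  i=7: C(9,7)·!2 = 36·1 = 36
  i=8: C(9,8)·!1 = 9·0 = 0
  i=9: C(9,9)·!0 = 1·1 = 1
Total = 6883.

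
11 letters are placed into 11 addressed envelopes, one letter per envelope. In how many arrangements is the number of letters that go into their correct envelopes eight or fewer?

39916744

# with exactly i fixed is C(11,i)·!(11-i); sum over i=0..8:
  i=0: C(11,0)·!11 = 1·14684570 = 14684570
  i=1: C(11,1)·!10 = 11·1334961 = 14684571
  i=2: C(11,2)·!9 = 55·133496 = 7342280
  i=3: C(11,3)·!8 = 165·14833 = 2447445
  i=4: C(11,4)·!7 = 330·1854 = 611820
  i=5: C(11,5)·!6 = 462·265 = 122430
  i=6: C(11,6)·!5 = 462·44 = 20328
  i=7: C(11,7)·!4 = 330·9 = 2970
  i=8: C(11,8)·!3 = 165·2 = 330
Total = 39916744.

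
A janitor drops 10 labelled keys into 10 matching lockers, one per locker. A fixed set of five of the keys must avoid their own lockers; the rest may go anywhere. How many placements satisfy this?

Inclusion-exclusion on the 5 forbidden self-matches:
Σ_{j=0}^{5} (-1)^j C(5,j)(10-j)!
= C(5,0)·10! - C(5,1)·9! + C(5,2)·8! - C(5,3)·7! + C(5,4)·6! - C(5,5)·5!
= 3628800 - 1814400 + 403200 - 50400 + 3600 - 120
= 2170680

2170680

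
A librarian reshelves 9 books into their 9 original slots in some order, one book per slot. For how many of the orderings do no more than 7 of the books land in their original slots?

362879

Sum C(9,i)·!(9-i) for i = 0..7:
  i=0: C(9,0)·!9 = 1·133496 = 133496
  i=1: C(9,1)·!8 = 9·14833 = 133497
  i=2: C(9,2)·!7 = 36·1854 = 66744
  i=3: C(9,3)·!6 = 84·265 = 22260
  i=4: C(9,4)·!5 = 126·44 = 5544
  i=5: C(9,5)·!4 = 126·9 = 1134
  i=6: C(9,6)·!3 = 84·2 = 168
  i=7: C(9,7)·!2 = 36·1 = 36
Total = 362879.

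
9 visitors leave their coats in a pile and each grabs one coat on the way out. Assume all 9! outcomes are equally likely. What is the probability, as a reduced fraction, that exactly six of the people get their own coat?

1/2160

Favorable outcomes: C(9,6)·!3 = 84·2 = 168.
Total outcomes: 9! = 362880.
Probability = 168/362880 = 1/2160.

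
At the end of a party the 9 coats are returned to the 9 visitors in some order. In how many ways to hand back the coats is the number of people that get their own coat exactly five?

1134

Choose which 5 of the 9 are fixed: C(9,5) = 126.
The remaining 4 must be deranged: !4 = 9.
Total: 126 × 9 = 1134.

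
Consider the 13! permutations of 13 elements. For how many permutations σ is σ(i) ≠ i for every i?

Recurrence: !13 = 13·!12 + (-1)^13.
!13 = 13·176214841 - 1 = 2290792932

2290792932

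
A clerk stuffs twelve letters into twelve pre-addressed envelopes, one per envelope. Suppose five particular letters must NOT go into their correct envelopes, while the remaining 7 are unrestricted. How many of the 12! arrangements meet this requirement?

312273360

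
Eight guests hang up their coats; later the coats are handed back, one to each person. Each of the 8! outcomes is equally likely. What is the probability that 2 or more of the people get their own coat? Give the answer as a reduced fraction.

2131/8064

Favorable outcomes: Σ_{i≥2} C(8,i)·!(8-i) = 28·265 + 56·44 + 70·9 + 56·2 + 28·1 + 8·0 + 1·1 = 10655.
Total outcomes: 8! = 40320.
Probability = 10655/40320 = 2131/8064.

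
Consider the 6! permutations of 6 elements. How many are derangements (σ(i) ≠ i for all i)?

265

The subfactorial !6 = [6!/e] (nearest integer).
6! = 720, and 720/e ≈ 264.87, so !6 = 265.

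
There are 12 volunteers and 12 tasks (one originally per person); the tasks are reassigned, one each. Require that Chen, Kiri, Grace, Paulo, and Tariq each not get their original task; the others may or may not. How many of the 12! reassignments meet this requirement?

312273360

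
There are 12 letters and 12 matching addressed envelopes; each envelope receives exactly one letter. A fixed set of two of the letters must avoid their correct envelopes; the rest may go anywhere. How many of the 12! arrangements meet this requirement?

Inclusion-exclusion on the 2 forbidden self-matches:
Σ_{j=0}^{2} (-1)^j C(2,j)(12-j)!
= C(2,0)·12! - C(2,1)·11! + C(2,2)·10!
= 479001600 - 79833600 + 3628800
= 402796800

402796800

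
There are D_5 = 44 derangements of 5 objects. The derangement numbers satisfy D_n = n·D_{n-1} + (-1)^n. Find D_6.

D_6 = 6·44 + 1 = 265.

265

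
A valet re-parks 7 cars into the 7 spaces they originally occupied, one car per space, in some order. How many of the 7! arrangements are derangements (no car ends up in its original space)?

1854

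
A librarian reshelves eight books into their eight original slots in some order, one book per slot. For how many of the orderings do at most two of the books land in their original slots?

Sum C(8,i)·!(8-i) for i = 0..2:
  i=0: C(8,0)·!8 = 1·14833 = 14833
  i=1: C(8,1)·!7 = 8·1854 = 14832
  i=2: C(8,2)·!6 = 28·265 = 7420
Total = 37085.

37085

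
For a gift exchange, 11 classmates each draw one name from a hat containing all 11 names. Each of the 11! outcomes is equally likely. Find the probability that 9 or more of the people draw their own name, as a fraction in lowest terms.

1/712800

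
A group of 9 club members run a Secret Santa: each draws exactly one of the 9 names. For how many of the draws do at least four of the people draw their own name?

6883

# with exactly i fixed is C(9,i)·!(9-i); sum over i=4..9:
  i=4: C(9,4)·!5 = 126·44 = 5544
  i=5: C(9,5)·!4 = 126·9 = 1134
  i=6: C(9,6)·!3 = 84·2 = 168
  i=7: C(9,7)·!2 = 36·1 = 36
  i=8: C(9,8)·!1 = 9·0 = 0
  i=9: C(9,9)·!0 = 1·1 = 1
Total = 6883.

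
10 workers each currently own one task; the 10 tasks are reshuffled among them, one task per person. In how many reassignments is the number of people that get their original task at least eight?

46

# with exactly i fixed is C(10,i)·!(10-i); sum over i=8..10:
  i=8: C(10,8)·!2 = 45·1 = 45
  i=9: C(10,9)·!1 = 10·0 = 0
  i=10: C(10,10)·!0 = 1·1 = 1
Total = 46.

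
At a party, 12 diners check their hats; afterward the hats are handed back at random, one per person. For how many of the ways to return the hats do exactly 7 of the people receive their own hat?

34848

Pick the 7 fixed positions: C(12,7) = 792 ways.
The remaining 5 must be deranged: !5 = 44.
Total: 792 × 44 = 34848.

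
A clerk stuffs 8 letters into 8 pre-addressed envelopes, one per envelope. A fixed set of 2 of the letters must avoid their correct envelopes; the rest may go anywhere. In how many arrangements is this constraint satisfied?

Let A_j be the event that the j-th constrained one is fixed. By inclusion-exclusion over the 2 events:
Σ_{j=0}^{2} (-1)^j C(2,j)(8-j)!
= C(2,0)·8! - C(2,1)·7! + C(2,2)·6!
= 40320 - 10080 + 720
= 30960

30960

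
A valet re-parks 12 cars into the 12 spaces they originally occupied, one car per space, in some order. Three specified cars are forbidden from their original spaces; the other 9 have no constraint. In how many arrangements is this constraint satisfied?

Inclusion-exclusion on the 3 forbidden self-matches:
Σ_{j=0}^{3} (-1)^j C(3,j)(12-j)!
= C(3,0)·12! - C(3,1)·11! + C(3,2)·10! - C(3,3)·9!
= 479001600 - 119750400 + 10886400 - 362880
= 369774720

369774720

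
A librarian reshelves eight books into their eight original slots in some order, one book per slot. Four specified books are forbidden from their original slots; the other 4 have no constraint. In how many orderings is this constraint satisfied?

Inclusion-exclusion on the 4 forbidden self-matches:
Σ_{j=0}^{4} (-1)^j C(4,j)(8-j)!
= C(4,0)·8! - C(4,1)·7! + C(4,2)·6! - C(4,3)·5! + C(4,4)·4!
= 40320 - 20160 + 4320 - 480 + 24
= 24024

24024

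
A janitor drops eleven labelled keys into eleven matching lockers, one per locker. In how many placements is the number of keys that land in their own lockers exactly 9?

55

Choose which 9 of the 11 are fixed: C(11,9) = 55.
The remaining 2 must be deranged: !2 = 1.
Total: 55 × 1 = 55.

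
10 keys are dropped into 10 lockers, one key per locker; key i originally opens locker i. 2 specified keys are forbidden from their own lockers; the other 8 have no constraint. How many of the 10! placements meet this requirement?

2943360

Let A_j be the event that the j-th constrained one is fixed. By inclusion-exclusion over the 2 events:
Σ_{j=0}^{2} (-1)^j C(2,j)(10-j)!
= C(2,0)·10! - C(2,1)·9! + C(2,2)·8!
= 3628800 - 725760 + 40320
= 2943360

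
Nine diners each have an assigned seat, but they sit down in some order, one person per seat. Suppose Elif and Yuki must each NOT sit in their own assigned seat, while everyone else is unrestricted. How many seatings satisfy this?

287280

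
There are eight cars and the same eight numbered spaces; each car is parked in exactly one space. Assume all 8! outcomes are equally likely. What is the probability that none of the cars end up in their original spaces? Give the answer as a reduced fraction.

Favorable outcomes: !8 = 14833.
Total outcomes: 8! = 40320.
Probability = 14833/40320 = 2119/5760.

2119/5760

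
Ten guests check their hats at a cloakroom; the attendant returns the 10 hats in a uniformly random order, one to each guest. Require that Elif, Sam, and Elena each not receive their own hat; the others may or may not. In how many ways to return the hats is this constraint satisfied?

Let A_j be the event that the j-th constrained one is fixed. By inclusion-exclusion over the 3 events:
Σ_{j=0}^{3} (-1)^j C(3,j)(10-j)!
= C(3,0)·10! - C(3,1)·9! + C(3,2)·8! - C(3,3)·7!
= 3628800 - 1088640 + 120960 - 5040
= 2656080

2656080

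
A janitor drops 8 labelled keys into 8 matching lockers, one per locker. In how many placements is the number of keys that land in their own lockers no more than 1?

# with exactly i fixed is C(8,i)·!(8-i); sum over i=0..1:
  i=0: C(8,0)·!8 = 1·14833 = 14833
  i=1: C(8,1)·!7 = 8·1854 = 14832
Total = 29665.

29665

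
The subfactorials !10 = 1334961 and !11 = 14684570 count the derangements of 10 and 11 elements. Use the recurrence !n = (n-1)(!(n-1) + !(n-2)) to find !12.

!12 = (12-1)·(!11 + !10) = 11·(14684570 + 1334961) = 11·16019531 = 176214841.

176214841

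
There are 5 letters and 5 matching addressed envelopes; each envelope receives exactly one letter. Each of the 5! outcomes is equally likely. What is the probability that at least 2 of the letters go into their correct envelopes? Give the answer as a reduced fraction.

Favorable outcomes: Σ_{i≥2} C(5,i)·!(5-i) = 10·2 + 10·1 + 5·0 + 1·1 = 31.
Total outcomes: 5! = 120.
Probability = 31/120 = 31/120.

31/120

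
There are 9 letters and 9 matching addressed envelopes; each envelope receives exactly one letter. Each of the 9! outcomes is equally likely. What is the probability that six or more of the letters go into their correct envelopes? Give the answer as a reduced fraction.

41/72576

Favorable outcomes: Σ_{i≥6} C(9,i)·!(9-i) = 84·2 + 36·1 + 9·0 + 1·1 = 205.
Total outcomes: 9! = 362880.
Probability = 205/362880 = 41/72576.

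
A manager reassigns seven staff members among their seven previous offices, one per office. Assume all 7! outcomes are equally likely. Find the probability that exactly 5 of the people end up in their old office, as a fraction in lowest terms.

1/240

Favorable outcomes: C(7,5)·!2 = 21·1 = 21.
Total outcomes: 7! = 5040.
Probability = 21/5040 = 1/240.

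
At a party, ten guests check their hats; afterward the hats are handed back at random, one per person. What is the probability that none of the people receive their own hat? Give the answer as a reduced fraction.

16481/44800

Favorable outcomes: !10 = 1334961.
Total outcomes: 10! = 3628800.
Probability = 1334961/3628800 = 16481/44800.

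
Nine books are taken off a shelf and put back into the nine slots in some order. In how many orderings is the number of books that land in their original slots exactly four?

5544

Choose which 4 of the 9 are fixed: C(9,4) = 126.
The remaining 5 must be deranged: !5 = 44.
Total: 126 × 44 = 5544.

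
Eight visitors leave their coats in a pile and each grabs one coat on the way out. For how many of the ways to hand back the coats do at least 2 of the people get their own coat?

# with exactly i fixed is C(8,i)·!(8-i); sum over i=2..8:
  i=2: C(8,2)·!6 = 28·265 = 7420
  i=3: C(8,3)·!5 = 56·44 = 2464
  i=4: C(8,4)·!4 = 70·9 = 630
  i=5: C(8,5)·!3 = 56·2 = 112
  i=6: C(8,6)·!2 = 28·1 = 28
  i=7: C(8,7)·!1 = 8·0 = 0
  i=8: C(8,8)·!0 = 1·1 = 1
Total = 10655.

10655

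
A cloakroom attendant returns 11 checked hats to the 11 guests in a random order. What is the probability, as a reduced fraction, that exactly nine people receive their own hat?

Favorable outcomes: C(11,9)·!2 = 55·1 = 55.
Total outcomes: 11! = 39916800.
Probability = 55/39916800 = 1/725760.

1/725760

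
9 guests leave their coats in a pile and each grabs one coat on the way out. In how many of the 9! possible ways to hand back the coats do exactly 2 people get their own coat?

66744

Pick the 2 fixed positions: C(9,2) = 36 ways.
The remaining 7 must be deranged: !7 = 1854.
Total: 36 × 1854 = 66744.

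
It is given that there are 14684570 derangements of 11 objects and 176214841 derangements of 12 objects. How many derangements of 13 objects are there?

2290792932

D_13 = (13-1)·(D_12 + D_11) = 12·(176214841 + 14684570) = 12·190899411 = 2290792932.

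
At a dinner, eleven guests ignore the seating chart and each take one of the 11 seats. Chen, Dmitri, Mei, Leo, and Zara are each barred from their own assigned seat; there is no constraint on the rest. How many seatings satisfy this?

Inclusion-exclusion on the 5 forbidden self-matches:
Σ_{j=0}^{5} (-1)^j C(5,j)(11-j)!
= C(5,0)·11! - C(5,1)·10! + C(5,2)·9! - C(5,3)·8! + C(5,4)·7! - C(5,5)·6!
= 39916800 - 18144000 + 3628800 - 403200 + 25200 - 720
= 25022880

25022880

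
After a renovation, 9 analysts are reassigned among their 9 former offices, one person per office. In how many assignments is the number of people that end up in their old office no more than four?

361541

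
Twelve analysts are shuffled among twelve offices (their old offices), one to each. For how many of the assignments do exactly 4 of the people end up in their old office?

7342335

Pick the 4 fixed positions: C(12,4) = 495 ways.
The remaining 8 must be deranged: !8 = 14833.
Total: 495 × 14833 = 7342335.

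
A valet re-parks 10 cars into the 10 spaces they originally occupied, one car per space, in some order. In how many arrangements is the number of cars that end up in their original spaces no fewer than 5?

13264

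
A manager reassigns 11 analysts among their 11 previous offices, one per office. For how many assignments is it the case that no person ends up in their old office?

!11 = 11! · Σ_{k=0}^{11} (-1)^k/k!
= 11! - 11!/1! + 11!/2! - 11!/3! + 11!/4! - 11!/5! + 11!/6! - 11!/7! + 11!/8! - 11!/9! + 11!/10! - 11!/11!
= 39916800 - 39916800 + 19958400 - 6652800 + 1663200 - 332640 + 55440 - 7920 + 990 - 110 + 11 - 1
= 14684570

14684570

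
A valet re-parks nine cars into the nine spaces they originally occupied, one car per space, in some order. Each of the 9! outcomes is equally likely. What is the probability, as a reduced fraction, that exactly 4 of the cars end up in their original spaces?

Favorable outcomes: C(9,4)·!5 = 126·44 = 5544.
Total outcomes: 9! = 362880.
Probability = 5544/362880 = 11/720.

11/720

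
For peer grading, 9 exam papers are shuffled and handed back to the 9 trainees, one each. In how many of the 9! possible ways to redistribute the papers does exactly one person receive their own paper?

133497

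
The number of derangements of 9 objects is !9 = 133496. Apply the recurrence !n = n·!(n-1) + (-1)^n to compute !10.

!10 = 10·133496 + 1 = 1334961.

1334961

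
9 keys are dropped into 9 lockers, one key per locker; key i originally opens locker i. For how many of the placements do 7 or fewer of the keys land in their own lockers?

362879

Sum C(9,i)·!(9-i) for i = 0..7:
  i=0: C(9,0)·!9 = 1·133496 = 133496
  i=1: C(9,1)·!8 = 9·14833 = 133497
  i=2: C(9,2)·!7 = 36·1854 = 66744
  i=3: C(9,3)·!6 = 84·265 = 22260
  i=4: C(9,4)·!5 = 126·44 = 5544
  i=5: C(9,5)·!4 = 126·9 = 1134
  i=6: C(9,6)·!3 = 84·2 = 168
  i=7: C(9,7)·!2 = 36·1 = 36
Total = 362879.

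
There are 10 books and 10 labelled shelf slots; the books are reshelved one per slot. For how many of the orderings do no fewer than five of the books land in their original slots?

Sum C(10,i)·!(10-i) for i = 5..10:
  i=5: C(10,5)·!5 = 252·44 = 11088
  i=6: C(10,6)·!4 = 210·9 = 1890
  i=7: C(10,7)·!3 = 120·2 = 240
  i=8: C(10,8)·!2 = 45·1 = 45
  i=9: C(10,9)·!1 = 10·0 = 0
  i=10: C(10,10)·!0 = 1·1 = 1
Total = 13264.

13264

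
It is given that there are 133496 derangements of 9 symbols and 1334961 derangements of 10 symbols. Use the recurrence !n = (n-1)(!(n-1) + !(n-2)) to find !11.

14684570

!11 = (11-1)·(!10 + !9) = 10·(1334961 + 133496) = 10·1468457 = 14684570.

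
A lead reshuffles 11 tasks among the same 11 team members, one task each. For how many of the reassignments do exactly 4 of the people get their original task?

Pick the 4 fixed positions: C(11,4) = 330 ways.
The remaining 7 must be deranged: !7 = 1854.
Total: 330 × 1854 = 611820.

611820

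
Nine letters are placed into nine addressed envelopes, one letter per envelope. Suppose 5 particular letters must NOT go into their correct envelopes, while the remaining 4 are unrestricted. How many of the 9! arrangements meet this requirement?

Inclusion-exclusion on the 5 forbidden self-matches:
Σ_{j=0}^{5} (-1)^j C(5,j)(9-j)!
= C(5,0)·9! - C(5,1)·8! + C(5,2)·7! - C(5,3)·6! + C(5,4)·5! - C(5,5)·4!
= 362880 - 201600 + 50400 - 7200 + 600 - 24
= 205056

205056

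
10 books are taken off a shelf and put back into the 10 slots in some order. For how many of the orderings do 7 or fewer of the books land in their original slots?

3628754

Sum C(10,i)·!(10-i) for i = 0..7:
  i=0: C(10,0)·!10 = 1·1334961 = 1334961
  i=1: C(10,1)·!9 = 10·133496 = 1334960
  i=2: C(10,2)·!8 = 45·14833 = 667485
  i=3: C(10,3)·!7 = 120·1854 = 222480
  i=4: C(10,4)·!6 = 210·265 = 55650
  i=5: C(10,5)·!5 = 252·44 = 11088
  i=6: C(10,6)·!4 = 210·9 = 1890
  i=7: C(10,7)·!3 = 120·2 = 240
Total = 3628754.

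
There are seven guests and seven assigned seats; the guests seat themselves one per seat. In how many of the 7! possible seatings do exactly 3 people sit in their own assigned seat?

Choose which 3 of the 7 are fixed: C(7,3) = 35.
The remaining 4 must be deranged: !4 = 9.
Total: 35 × 9 = 315.

315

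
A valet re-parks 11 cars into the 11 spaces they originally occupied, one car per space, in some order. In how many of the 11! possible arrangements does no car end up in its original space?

!11 = 11! · Σ_{k=0}^{11} (-1)^k/k!
= 11! - 11!/1! + 11!/2! - 11!/3! + 11!/4! - 11!/5! + 11!/6! - 11!/7! + 11!/8! - 11!/9! + 11!/10! - 11!/11!
= 39916800 - 39916800 + 19958400 - 6652800 + 1663200 - 332640 + 55440 - 7920 + 990 - 110 + 11 - 1
= 14684570

14684570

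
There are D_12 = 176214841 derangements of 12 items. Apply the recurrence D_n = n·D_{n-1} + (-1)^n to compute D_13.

D_13 = 13·176214841 - 1 = 2290792932.

2290792932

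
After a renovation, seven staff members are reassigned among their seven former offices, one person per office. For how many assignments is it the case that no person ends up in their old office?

The number of derangements of 7 is !7 = Σ_{k=0}^{7} (-1)^k·7!/k!
= 7! - 7!/1! + 7!/2! - 7!/3! + 7!/4! - 7!/5! + 7!/6! - 7!/7!
= 5040 - 5040 + 2520 - 840 + 210 - 42 + 7 - 1
= 1854

1854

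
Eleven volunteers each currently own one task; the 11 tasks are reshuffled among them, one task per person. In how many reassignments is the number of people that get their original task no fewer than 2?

Sum C(11,i)·!(11-i) for i = 2..11:
  i=2: C(11,2)·!9 = 55·133496 = 7342280
  i=3: C(11,3)·!8 = 165·14833 = 2447445
  i=4: C(11,4)·!7 = 330·1854 = 611820
  i=5: C(11,5)·!6 = 462·265 = 122430
  i=6: C(11,6)·!5 = 462·44 = 20328
  i=7: C(11,7)·!4 = 330·9 = 2970
  i=8: C(11,8)·!3 = 165·2 = 330
  i=9: C(11,9)·!2 = 55·1 = 55
  i=10: C(11,10)·!1 = 11·0 = 0
  i=11: C(11,11)·!0 = 1·1 = 1
Total = 10547659.

10547659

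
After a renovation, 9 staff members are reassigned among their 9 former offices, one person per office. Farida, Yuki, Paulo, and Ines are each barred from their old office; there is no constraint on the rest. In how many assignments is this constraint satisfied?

229080

Let A_j be the event that the j-th constrained one is fixed. By inclusion-exclusion over the 4 events:
Σ_{j=0}^{4} (-1)^j C(4,j)(9-j)!
= C(4,0)·9! - C(4,1)·8! + C(4,2)·7! - C(4,3)·6! + C(4,4)·5!
= 362880 - 161280 + 30240 - 2880 + 120
= 229080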